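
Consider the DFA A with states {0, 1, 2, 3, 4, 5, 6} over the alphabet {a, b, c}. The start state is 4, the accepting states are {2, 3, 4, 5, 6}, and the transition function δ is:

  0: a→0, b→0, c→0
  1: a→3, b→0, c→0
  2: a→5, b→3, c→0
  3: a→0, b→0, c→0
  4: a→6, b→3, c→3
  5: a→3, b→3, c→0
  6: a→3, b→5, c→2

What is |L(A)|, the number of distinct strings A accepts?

The useful subgraph on states {2, 3, 4, 5, 6} is acyclic, so L(A) is finite; the longest accepting path visits 5 useful states, giving maximum string length 4.
Counting accepting paths from 4 by length: 1 of length 0, 3 of length 1, 3 of length 2, 4 of length 3, 2 of length 4. Total 13.

13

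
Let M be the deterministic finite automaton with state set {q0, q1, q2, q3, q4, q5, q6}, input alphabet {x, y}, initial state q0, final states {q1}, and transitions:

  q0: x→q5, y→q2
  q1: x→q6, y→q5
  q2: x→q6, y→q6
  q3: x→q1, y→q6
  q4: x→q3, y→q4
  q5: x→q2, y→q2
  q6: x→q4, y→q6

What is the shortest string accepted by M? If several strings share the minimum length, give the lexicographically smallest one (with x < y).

yxxxx

A breadth-first search from q0 reaches an accepting state first via the path q0 → q2 → q6 → q4 → q3 → q1 on input yxxxx.
No string of length < 5 is accepted (BFS exhausts all shorter strings without reaching an accepting state), and yxxxx is the lexicographically least accepting string of length 5.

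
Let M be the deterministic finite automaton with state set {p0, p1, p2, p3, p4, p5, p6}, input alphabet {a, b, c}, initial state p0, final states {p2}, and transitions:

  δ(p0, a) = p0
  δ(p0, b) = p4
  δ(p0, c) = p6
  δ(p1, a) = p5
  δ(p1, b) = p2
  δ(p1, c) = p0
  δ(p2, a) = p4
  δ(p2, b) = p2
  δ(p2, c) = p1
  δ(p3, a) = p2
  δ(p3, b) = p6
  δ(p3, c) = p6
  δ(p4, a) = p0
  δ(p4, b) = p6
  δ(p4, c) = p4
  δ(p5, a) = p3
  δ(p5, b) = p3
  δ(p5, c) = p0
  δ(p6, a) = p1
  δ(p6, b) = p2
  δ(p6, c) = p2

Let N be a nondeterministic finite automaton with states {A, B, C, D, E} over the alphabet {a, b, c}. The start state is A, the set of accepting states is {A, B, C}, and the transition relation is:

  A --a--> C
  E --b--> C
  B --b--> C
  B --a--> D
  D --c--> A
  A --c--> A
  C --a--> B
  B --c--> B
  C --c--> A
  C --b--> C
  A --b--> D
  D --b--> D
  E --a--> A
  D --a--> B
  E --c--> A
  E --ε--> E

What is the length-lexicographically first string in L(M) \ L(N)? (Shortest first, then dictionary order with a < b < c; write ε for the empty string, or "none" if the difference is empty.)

cb

The string cb is accepted by M but not by N.
No shorter string lies in the difference, and cb is the lexicographically first length-2 string in L(M) \ L(N).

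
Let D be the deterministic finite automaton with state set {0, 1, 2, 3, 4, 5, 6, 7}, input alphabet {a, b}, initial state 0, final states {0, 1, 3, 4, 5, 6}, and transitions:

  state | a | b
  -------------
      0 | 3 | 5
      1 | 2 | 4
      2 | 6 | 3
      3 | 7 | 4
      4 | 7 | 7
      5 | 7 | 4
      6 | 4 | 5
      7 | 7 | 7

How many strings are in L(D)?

The useful subgraph on states {0, 3, 4, 5} is acyclic, so L(D) is finite; the longest accepting path visits 3 useful states, giving maximum string length 2.
Counting accepting paths from 0 by length: 1 of length 0, 2 of length 1, 2 of length 2. Total 5.

5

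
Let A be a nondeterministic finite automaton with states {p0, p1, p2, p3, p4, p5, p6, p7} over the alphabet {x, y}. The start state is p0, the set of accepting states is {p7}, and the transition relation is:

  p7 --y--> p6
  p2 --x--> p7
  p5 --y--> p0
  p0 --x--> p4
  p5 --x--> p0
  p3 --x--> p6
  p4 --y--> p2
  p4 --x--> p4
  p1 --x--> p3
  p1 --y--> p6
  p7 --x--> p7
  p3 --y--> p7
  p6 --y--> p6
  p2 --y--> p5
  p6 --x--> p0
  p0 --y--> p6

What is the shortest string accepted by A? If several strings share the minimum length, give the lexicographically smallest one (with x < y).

xyx

A breadth-first search from p0 reaches an accepting state first via the path p0 → p4 → p2 → p7 on input xyx.
No string of length < 3 is accepted (BFS exhausts all shorter strings without reaching an accepting state), and xyx is the lexicographically least accepting string of length 3.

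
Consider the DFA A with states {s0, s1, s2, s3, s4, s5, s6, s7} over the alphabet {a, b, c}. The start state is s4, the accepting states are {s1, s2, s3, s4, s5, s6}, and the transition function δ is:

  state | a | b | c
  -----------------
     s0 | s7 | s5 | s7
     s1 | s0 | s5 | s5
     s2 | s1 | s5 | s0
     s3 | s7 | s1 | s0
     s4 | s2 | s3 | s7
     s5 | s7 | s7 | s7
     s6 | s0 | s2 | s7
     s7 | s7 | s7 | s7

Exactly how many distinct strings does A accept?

The useful subgraph on states {s0, s1, s2, s3, s4, s5} is acyclic, so L(A) is finite; the longest accepting path visits 5 useful states, giving maximum string length 4.
Counting accepting paths from s4 by length: 1 of length 0, 2 of length 1, 3 of length 2, 6 of length 3, 2 of length 4. Total 14.

14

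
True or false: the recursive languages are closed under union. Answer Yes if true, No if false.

Yes

Run a decider for L₁ and then a decider for L₂ on the input and accept if either accepts; both sub-runs halt, so this is again a decider.
So the recursive languages are closed under union.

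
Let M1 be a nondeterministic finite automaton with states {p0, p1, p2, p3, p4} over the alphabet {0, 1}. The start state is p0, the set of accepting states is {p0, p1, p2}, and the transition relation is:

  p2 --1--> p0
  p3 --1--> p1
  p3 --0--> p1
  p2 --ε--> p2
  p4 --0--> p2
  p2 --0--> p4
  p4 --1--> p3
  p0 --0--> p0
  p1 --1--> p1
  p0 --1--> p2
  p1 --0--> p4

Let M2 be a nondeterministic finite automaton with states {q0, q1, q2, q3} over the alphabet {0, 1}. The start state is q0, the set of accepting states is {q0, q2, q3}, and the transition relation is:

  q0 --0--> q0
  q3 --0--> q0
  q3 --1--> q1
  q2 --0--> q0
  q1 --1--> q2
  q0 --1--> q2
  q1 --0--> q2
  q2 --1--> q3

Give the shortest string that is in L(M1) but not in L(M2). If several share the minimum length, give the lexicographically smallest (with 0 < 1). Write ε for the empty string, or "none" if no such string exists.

111

The string 111 is accepted by M1 but not by M2.
No shorter string lies in the difference, and 111 is the lexicographically first length-3 string in L(M1) \ L(M2).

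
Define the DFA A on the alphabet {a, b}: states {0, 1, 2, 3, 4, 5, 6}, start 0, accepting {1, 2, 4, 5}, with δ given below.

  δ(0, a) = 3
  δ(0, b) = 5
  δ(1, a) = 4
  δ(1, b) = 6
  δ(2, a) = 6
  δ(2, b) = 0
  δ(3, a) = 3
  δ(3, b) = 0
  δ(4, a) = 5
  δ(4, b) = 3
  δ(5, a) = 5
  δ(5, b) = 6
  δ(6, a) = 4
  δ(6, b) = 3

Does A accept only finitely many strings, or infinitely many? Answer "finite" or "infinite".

State 0 is reachable from the start and can reach an accepting state, and it lies on the cycle 0 → 3 → 0.
Traversing that cycle any number of times yields accepted strings of unbounded length, so the language is infinite.

infinite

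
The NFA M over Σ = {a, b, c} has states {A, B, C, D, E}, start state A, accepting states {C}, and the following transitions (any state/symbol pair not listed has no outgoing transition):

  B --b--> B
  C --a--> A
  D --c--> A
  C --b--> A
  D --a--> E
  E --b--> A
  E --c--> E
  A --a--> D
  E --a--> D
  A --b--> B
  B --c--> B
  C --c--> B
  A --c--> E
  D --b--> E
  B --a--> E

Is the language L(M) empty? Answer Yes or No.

The states reachable from the start state are {A, B, D, E}.
None of the accepting states {C} is reachable, so no string is accepted and L(M) = ∅.

Yes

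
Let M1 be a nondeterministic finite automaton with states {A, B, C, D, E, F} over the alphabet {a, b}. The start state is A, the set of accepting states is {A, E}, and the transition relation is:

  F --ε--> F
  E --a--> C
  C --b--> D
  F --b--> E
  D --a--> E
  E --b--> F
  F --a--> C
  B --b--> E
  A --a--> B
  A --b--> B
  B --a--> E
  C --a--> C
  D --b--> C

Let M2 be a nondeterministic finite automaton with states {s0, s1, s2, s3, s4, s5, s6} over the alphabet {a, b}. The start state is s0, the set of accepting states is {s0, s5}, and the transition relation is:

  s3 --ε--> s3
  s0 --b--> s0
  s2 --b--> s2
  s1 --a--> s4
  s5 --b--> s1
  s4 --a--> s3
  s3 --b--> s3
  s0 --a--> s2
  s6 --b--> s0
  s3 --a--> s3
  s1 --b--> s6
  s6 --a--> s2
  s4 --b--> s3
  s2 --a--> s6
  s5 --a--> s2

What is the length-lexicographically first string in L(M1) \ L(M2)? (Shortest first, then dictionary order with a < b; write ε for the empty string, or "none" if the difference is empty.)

The string aa is accepted by M1 but not by M2.
No shorter string lies in the difference, and aa is the lexicographically first length-2 string in L(M1) \ L(M2).

aa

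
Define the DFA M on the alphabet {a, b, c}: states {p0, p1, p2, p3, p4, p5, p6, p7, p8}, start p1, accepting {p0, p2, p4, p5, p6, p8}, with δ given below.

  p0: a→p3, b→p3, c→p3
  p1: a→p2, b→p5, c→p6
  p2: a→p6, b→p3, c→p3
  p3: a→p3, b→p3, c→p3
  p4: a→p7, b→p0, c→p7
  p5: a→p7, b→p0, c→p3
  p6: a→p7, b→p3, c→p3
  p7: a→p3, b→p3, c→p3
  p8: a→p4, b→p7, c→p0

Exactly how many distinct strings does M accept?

5

The useful subgraph on states {p0, p1, p2, p5, p6} is acyclic, so L(M) is finite; the longest accepting path visits 3 useful states, giving maximum string length 2.
Counting accepting paths from p1 by length: 3 of length 1, 2 of length 2. Total 5.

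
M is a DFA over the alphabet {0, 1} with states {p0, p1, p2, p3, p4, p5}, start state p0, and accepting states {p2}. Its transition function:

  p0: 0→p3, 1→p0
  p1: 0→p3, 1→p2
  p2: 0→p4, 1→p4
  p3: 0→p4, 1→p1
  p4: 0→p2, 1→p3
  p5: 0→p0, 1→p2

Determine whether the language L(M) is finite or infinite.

infinite

State p0 is reachable from the start and can reach an accepting state, and it lies on the cycle p0 → p0.
Traversing that cycle any number of times yields accepted strings of unbounded length, so the language is infinite.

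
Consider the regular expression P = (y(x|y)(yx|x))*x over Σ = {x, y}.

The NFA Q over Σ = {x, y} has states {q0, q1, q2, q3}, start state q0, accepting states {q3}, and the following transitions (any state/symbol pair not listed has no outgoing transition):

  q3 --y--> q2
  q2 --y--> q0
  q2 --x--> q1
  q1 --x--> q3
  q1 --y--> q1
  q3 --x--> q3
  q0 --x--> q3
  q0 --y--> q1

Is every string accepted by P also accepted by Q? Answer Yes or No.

Converting the expression P to a DFA (subset construction, then merging equivalent states) gives the minimal DFA with states {p0, p1, p2, p3, p4, p5}, start state p0, accepting states {p1} and transitions p0: x→p1, y→p2; p1: x→p3, y→p3; p2: x→p4, y→p4; p3: x→p3, y→p3; p4: x→p0, y→p5; p5: x→p0, y→p3.
Exploring the product automaton P × Q from the start pair (p0, q0), following both machines on each input symbol, reaches 15 state pairs: (p0, q0), (p1, q3), (p2, q1), (p3, q3), (p3, q2), (p4, q3), (p4, q1), (p3, q1), (p3, q0), (p0, q3), (p5, q2), (p5, q1), (p2, q2), (p0, q1), (p4, q0).
P accepts in {p1} and Q accepts in {q3}. The reachable pairs whose P-component is accepting are (p1, q3); in each of them the Q-component is accepting too, so the product for L(P) \ L(Q) (P-component accepting, Q-component rejecting) has no reachable accepting pair and the difference is empty.
Hence every string in L(P) is also in L(Q).

Yes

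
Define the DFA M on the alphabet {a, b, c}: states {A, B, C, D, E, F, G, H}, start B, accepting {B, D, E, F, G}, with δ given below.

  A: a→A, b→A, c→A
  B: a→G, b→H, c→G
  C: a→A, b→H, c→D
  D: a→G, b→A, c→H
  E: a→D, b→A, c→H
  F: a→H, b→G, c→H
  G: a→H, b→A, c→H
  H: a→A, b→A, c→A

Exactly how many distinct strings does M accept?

3

The useful subgraph on states {B, G} is acyclic, so L(M) is finite; the longest accepting path visits 2 useful states, giving maximum string length 1.
Counting accepting paths from B by length: 1 of length 0, 2 of length 1. Total 3.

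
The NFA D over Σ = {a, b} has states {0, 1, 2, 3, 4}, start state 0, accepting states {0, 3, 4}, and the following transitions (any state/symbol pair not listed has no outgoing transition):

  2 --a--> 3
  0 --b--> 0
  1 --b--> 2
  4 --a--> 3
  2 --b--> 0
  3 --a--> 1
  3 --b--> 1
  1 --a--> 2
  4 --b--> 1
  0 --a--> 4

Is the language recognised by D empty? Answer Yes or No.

No

The empty string ε is accepted: the run 0 ends in the accepting state 0.
Since at least one string is accepted, L(D) is not empty.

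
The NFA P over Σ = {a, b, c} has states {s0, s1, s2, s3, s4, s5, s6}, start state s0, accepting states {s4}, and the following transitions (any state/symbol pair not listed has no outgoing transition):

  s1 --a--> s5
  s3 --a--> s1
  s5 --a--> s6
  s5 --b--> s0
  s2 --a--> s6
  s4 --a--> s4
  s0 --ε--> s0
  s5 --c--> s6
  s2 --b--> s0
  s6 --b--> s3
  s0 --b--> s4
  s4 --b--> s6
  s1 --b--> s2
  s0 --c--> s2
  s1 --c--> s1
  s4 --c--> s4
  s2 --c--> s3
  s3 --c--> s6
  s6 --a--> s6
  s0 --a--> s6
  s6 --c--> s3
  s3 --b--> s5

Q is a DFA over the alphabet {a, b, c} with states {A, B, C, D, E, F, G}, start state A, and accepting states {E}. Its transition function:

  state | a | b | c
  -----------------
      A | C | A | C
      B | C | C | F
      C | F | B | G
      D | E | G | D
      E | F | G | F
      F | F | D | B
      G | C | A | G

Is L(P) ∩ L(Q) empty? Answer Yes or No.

Yes

Exploring the product automaton P × Q from the start pair (s0, A), following both machines on each input symbol, reaches 40 state pairs: (s0, A), (s6, C), (s4, A), (s2, C), (s6, F), (s3, B), (s3, G), (s4, C), (s6, A), (s0, B), (s3, D), (s1, C), (s5, C), (s5, A), (s6, G), (s4, F), (s6, B), (s4, G), (s3, A), (s3, C), (s2, F), (s1, E), (s5, G), (s6, D), (s5, F), (s2, B), (s1, G), (s4, B), (s3, F), (s1, F), (s5, B), (s0, D), (s2, G), (s6, E), (s0, C), (s2, A), (s5, D), (s2, D), (s1, B), (s0, G).
P accepts in {s4} and Q accepts in {E}; no reachable pair has both components accepting, so no string drives both machines to acceptance simultaneously and L(P) ∩ L(Q) = ∅.
So no string is accepted by both, and the intersection is empty.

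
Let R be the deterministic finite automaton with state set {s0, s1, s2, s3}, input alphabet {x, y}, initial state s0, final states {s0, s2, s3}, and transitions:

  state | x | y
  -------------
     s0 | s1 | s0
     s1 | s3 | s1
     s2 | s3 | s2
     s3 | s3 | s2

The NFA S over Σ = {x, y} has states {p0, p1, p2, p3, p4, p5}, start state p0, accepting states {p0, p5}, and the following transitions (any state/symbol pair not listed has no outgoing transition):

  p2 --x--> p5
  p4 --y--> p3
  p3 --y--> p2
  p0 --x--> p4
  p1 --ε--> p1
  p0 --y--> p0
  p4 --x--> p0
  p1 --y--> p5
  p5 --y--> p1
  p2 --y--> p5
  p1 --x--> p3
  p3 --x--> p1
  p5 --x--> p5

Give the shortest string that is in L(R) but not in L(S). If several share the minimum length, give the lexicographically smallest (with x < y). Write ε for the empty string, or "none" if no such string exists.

xxx

The string xxx is accepted by R but not by S.
No shorter string lies in the difference, and xxx is the lexicographically first length-3 string in L(R) \ L(S).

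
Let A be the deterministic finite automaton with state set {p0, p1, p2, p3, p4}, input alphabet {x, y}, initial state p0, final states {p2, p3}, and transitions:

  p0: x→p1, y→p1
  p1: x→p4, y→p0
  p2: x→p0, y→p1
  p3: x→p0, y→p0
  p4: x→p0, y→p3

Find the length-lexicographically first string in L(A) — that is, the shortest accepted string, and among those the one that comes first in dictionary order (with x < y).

xxy

A breadth-first search from p0 reaches an accepting state first via the path p0 → p1 → p4 → p3 on input xxy.
No string of length < 3 is accepted (BFS exhausts all shorter strings without reaching an accepting state), and xxy is the lexicographically least accepting string of length 3.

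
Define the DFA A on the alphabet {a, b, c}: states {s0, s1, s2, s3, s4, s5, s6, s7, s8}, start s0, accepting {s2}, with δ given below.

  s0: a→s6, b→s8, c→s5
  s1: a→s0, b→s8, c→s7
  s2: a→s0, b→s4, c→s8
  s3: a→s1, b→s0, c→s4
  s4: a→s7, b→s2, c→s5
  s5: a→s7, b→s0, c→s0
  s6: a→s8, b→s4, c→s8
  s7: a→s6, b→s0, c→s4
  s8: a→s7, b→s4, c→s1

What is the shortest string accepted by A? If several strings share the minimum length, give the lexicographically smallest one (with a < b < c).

abb

A breadth-first search from s0 reaches an accepting state first via the path s0 → s6 → s4 → s2 on input abb.
No string of length < 3 is accepted (BFS exhausts all shorter strings without reaching an accepting state), and abb is the lexicographically least accepting string of length 3.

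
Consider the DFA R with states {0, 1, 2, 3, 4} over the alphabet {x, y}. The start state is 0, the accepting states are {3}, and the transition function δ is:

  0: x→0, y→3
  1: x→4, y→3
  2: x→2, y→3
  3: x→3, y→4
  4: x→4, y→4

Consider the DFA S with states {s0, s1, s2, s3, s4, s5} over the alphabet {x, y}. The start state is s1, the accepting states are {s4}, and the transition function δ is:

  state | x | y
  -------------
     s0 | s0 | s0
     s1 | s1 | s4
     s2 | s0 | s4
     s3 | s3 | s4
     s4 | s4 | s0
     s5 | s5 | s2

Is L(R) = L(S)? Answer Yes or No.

Yes

Exploring the product automaton R × S from the start pair (0, s1), following both machines on each input symbol, reaches 3 state pairs: (0, s1), (3, s4), (4, s0).
R accepts in {3} and S accepts in {s4}. In every reachable pair the two components are either both accepting — (3, s4) — or both non-accepting, so no string is accepted by exactly one of the machines: L(R) \ L(S) and L(S) \ L(R) are both empty.
Hence every string is accepted by R iff it is accepted by S, and the two languages coincide.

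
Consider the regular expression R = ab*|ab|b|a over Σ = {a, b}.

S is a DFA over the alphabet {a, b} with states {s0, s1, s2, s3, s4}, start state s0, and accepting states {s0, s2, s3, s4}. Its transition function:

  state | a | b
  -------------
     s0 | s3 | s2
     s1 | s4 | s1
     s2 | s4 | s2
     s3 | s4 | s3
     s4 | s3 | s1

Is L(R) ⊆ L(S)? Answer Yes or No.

Yes

Converting the expression R to a DFA (subset construction, then merging equivalent states) gives the minimal DFA with states {r0, r1, r2, r3}, start state r0, accepting states {r1, r2} and transitions r0: a→r1, b→r2; r1: a→r3, b→r1; r2: a→r3, b→r3; r3: a→r3, b→r3.
Exploring the product automaton R × S from the start pair (r0, s0), following both machines on each input symbol, reaches 7 state pairs: (r0, s0), (r1, s3), (r2, s2), (r3, s4), (r3, s2), (r3, s3), (r3, s1).
R accepts in {r1, r2} and S accepts in {s0, s2, s3, s4}. The reachable pairs whose R-component is accepting are (r1, s3), (r2, s2); in each of them the S-component is accepting too, so the product for L(R) \ L(S) (R-component accepting, S-component rejecting) has no reachable accepting pair and the difference is empty.
Hence every string in L(R) is also in L(S).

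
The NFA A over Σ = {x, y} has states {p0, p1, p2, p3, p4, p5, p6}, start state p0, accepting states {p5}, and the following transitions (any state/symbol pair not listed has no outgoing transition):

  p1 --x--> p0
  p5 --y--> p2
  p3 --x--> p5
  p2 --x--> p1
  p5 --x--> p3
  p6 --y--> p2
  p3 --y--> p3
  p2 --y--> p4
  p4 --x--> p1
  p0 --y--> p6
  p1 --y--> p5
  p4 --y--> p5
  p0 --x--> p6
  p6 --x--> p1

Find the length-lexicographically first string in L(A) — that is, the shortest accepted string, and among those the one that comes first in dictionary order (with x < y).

xxy

A breadth-first search from p0 reaches an accepting state first via the path p0 → p6 → p1 → p5 on input xxy.
No string of length < 3 is accepted (BFS exhausts all shorter strings without reaching an accepting state), and xxy is the lexicographically least accepting string of length 3.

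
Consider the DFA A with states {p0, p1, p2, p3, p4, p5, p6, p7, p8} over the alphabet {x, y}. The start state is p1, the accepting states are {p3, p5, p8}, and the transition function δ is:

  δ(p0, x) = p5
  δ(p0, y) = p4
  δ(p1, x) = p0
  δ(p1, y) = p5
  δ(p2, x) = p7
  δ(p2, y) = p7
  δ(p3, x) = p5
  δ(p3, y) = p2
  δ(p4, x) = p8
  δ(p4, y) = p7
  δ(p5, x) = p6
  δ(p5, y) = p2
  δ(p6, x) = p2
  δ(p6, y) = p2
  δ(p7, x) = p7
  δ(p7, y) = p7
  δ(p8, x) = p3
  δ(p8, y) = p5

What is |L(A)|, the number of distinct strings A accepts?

6

The useful subgraph on states {p0, p1, p3, p4, p5, p8} is acyclic, so L(A) is finite; the longest accepting path visits 6 useful states, giving maximum string length 5.
Counting accepting paths from p1 by length: 1 of length 1, 1 of length 2, 1 of length 3, 2 of length 4, 1 of length 5. Total 6.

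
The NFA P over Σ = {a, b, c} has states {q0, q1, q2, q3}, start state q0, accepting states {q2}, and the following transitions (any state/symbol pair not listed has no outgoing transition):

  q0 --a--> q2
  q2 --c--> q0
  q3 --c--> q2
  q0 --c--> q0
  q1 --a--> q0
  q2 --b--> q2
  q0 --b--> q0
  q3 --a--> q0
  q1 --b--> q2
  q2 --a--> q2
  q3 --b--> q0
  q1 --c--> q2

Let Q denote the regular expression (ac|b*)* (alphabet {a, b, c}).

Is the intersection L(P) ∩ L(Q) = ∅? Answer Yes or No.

Converting the expression Q to a DFA (subset construction, then merging equivalent states) gives the minimal DFA with states {r0, r1, r2}, start state r0, accepting states {r0} and transitions r0: a→r1, b→r0, c→r2; r1: a→r2, b→r2, c→r0; r2: a→r2, b→r2, c→r2.
Exploring the product automaton P × Q from the start pair (q0, r0), following both machines on each input symbol, reaches 4 state pairs: (q0, r0), (q2, r1), (q0, r2), (q2, r2).
P accepts in {q2} and Q accepts in {r0}; no reachable pair has both components accepting, so no string drives both machines to acceptance simultaneously and L(P) ∩ L(Q) = ∅.
So no string is accepted by both, and the intersection is empty.

Yes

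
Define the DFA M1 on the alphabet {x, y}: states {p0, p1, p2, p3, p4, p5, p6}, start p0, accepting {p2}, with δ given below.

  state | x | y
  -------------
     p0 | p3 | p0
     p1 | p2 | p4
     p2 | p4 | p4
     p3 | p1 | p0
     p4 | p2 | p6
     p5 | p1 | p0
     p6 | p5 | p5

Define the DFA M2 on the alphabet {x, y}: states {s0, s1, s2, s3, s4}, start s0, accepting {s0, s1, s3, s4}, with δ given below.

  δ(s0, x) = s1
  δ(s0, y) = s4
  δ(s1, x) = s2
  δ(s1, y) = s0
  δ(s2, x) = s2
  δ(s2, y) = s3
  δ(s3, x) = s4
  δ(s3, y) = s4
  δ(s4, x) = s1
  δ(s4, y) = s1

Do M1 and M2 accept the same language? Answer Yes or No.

The string xxx is accepted by M1 but rejected by M2.
So L(M1) ≠ L(M2).

No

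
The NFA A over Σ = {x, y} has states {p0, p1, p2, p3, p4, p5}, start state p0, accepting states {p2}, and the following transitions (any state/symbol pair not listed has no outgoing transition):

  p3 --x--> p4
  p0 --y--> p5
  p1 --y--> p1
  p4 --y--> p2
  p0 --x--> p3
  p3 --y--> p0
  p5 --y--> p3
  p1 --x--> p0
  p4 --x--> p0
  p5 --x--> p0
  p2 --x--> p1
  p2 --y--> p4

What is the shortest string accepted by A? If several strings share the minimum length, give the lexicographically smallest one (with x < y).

A breadth-first search from p0 reaches an accepting state first via the path p0 → p3 → p4 → p2 on input xxy.
No string of length < 3 is accepted (BFS exhausts all shorter strings without reaching an accepting state), and xxy is the lexicographically least accepting string of length 3.

xxy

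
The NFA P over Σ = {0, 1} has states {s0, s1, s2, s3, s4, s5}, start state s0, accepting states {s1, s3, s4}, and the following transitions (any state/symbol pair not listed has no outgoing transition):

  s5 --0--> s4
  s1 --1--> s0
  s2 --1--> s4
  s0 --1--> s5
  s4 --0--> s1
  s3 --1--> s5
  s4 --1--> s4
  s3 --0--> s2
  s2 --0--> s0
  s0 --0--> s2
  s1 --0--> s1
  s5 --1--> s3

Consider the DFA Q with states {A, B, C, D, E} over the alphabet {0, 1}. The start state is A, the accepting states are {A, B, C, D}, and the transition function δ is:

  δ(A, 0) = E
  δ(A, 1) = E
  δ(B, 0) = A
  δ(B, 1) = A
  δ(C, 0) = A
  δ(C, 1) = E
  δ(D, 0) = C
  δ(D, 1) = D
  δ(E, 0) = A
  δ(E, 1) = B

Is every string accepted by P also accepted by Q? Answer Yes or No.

The string 100 is in L(P) but not in L(Q).
So L(P) ⊄ L(Q).

No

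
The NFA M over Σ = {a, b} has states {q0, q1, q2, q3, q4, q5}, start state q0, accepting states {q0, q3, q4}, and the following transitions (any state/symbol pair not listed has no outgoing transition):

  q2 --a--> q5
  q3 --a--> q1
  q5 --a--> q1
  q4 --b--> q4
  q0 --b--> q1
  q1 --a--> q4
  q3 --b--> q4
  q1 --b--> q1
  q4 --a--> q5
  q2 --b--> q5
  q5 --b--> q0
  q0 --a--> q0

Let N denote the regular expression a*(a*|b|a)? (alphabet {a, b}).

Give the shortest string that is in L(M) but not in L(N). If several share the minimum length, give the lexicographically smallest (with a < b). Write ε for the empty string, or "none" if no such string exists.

ba

The string ba is accepted by M but not by N.
No shorter string lies in the difference, and ba is the lexicographically first length-2 string in L(M) \ L(N).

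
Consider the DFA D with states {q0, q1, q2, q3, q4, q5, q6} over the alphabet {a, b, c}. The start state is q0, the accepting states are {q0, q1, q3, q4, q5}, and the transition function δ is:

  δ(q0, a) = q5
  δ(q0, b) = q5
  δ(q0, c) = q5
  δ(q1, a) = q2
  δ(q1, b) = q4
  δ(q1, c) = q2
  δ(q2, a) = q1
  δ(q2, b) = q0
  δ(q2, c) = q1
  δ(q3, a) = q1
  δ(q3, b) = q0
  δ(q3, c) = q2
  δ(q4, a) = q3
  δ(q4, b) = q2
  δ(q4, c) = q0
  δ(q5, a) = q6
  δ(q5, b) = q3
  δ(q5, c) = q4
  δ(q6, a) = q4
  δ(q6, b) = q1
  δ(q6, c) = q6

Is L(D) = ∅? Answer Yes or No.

The empty string ε is accepted: the run q0 ends in the accepting state q0.
Since at least one string is accepted, L(D) is not empty.

No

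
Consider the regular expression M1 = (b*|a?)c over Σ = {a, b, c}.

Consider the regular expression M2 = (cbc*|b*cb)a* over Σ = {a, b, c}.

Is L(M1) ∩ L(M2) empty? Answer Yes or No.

Converting the expression M1 to a DFA (subset construction, then merging equivalent states) gives the minimal DFA with states {r0, r1, r2, r3, r4}, start state r0, accepting states {r3} and transitions r0: a→r1, b→r2, c→r3; r1: a→r4, b→r4, c→r3; r2: a→r4, b→r2, c→r3; r3: a→r4, b→r4, c→r4; r4: a→r4, b→r4, c→r4.
Converting the expression M2 to a DFA (subset construction, then merging equivalent states) gives the minimal DFA with states {t0, t1, t2, t3, t4, t5, t6}, start state t0, accepting states {t5, t6} and transitions t0: a→t1, b→t2, c→t3; t1: a→t1, b→t1, c→t1; t2: a→t1, b→t2, c→t4; t3: a→t1, b→t5, c→t1; t4: a→t1, b→t6, c→t1; t5: a→t6, b→t1, c→t5; t6: a→t6, b→t1, c→t1.
Exploring the product automaton M1 × M2 from the start pair (r0, t0), following both machines on each input symbol, reaches 9 state pairs: (r0, t0), (r1, t1), (r2, t2), (r3, t3), (r4, t1), (r3, t1), (r3, t4), (r4, t5), (r4, t6).
M1 accepts in {r3} and M2 accepts in {t5, t6}; no reachable pair has both components accepting, so no string drives both machines to acceptance simultaneously and L(M1) ∩ L(M2) = ∅.
So no string is accepted by both, and the intersection is empty.

Yes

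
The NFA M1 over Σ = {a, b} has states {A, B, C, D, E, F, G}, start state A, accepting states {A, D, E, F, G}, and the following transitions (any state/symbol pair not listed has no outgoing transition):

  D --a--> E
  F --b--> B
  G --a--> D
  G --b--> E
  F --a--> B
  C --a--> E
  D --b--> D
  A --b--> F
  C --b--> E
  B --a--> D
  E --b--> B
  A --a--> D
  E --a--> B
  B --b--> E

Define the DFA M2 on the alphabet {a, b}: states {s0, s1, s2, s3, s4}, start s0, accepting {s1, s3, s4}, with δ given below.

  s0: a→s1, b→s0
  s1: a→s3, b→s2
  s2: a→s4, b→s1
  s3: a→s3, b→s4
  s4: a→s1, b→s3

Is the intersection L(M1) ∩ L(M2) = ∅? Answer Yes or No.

The string a is accepted by both M1 and M2.
Hence L(M1) ∩ L(M2) ≠ ∅.

No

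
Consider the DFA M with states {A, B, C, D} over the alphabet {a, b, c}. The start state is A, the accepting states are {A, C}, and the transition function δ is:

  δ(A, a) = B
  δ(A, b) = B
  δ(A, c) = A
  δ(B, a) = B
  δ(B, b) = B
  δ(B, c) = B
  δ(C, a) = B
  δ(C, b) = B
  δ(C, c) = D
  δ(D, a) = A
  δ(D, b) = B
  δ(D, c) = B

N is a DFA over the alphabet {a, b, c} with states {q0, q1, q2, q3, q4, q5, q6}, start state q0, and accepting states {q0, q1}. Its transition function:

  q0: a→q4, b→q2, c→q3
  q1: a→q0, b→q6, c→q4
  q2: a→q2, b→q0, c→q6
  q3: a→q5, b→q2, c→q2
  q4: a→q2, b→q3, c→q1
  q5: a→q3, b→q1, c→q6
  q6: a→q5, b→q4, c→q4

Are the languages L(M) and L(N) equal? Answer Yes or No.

No

The string c is accepted by M but rejected by N.
So L(M) ≠ L(N).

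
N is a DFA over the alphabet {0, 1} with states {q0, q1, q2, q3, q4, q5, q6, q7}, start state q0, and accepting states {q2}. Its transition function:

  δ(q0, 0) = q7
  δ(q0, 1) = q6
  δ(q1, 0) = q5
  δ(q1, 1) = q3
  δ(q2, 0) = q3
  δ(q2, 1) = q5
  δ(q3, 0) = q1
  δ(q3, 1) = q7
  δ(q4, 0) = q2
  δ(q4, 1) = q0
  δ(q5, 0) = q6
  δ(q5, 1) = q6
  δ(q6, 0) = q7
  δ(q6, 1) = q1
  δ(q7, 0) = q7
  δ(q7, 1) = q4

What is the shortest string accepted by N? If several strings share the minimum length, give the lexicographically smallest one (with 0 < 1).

A breadth-first search from q0 reaches an accepting state first via the path q0 → q7 → q4 → q2 on input 010.
No string of length < 3 is accepted (BFS exhausts all shorter strings without reaching an accepting state), and 010 is the lexicographically least accepting string of length 3.

010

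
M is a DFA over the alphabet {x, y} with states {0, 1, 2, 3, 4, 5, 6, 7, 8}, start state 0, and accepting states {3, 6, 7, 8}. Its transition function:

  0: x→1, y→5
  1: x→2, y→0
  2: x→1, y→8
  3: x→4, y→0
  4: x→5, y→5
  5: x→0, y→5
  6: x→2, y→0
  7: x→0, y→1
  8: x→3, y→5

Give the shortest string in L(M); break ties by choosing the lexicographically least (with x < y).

A breadth-first search from 0 reaches an accepting state first via the path 0 → 1 → 2 → 8 on input xxy.
No string of length < 3 is accepted (BFS exhausts all shorter strings without reaching an accepting state), and xxy is the lexicographically least accepting string of length 3.

xxy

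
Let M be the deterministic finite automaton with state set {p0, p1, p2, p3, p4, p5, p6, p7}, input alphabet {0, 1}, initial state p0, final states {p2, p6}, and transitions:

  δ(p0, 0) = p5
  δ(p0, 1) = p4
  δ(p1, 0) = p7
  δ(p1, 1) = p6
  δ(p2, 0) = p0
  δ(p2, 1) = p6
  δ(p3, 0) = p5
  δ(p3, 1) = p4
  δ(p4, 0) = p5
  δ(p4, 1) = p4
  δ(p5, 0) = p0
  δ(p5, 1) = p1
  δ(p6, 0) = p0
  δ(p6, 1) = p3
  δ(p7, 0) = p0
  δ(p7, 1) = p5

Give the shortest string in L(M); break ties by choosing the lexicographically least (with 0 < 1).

A breadth-first search from p0 reaches an accepting state first via the path p0 → p5 → p1 → p6 on input 011.
No string of length < 3 is accepted (BFS exhausts all shorter strings without reaching an accepting state), and 011 is the lexicographically least accepting string of length 3.

011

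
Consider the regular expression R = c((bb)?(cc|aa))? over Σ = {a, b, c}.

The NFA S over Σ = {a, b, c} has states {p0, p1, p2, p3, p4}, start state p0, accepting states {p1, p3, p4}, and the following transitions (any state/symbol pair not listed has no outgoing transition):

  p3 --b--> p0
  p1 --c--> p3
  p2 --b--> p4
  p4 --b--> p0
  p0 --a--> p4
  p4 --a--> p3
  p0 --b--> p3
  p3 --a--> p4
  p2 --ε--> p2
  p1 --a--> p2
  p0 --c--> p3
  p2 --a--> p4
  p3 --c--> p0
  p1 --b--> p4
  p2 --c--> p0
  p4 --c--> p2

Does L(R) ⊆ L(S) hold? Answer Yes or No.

Yes

Converting the expression R to a DFA (subset construction, then merging equivalent states) gives the minimal DFA with states {r0, r1, r2, r3, r4, r5, r6, r7}, start state r0, accepting states {r2, r6} and transitions r0: a→r1, b→r1, c→r2; r1: a→r1, b→r1, c→r1; r2: a→r3, b→r4, c→r5; r3: a→r6, b→r1, c→r1; r4: a→r1, b→r7, c→r1; r5: a→r1, b→r1, c→r6; r6: a→r1, b→r1, c→r1; r7: a→r3, b→r1, c→r5.
Exploring the product automaton R × S from the start pair (r0, p0), following both machines on each input symbol, reaches 11 state pairs: (r0, p0), (r1, p4), (r1, p3), (r2, p3), (r1, p0), (r1, p2), (r3, p4), (r4, p0), (r5, p0), (r6, p3), (r7, p3).
R accepts in {r2, r6} and S accepts in {p1, p3, p4}. The reachable pairs whose R-component is accepting are (r2, p3), (r6, p3); in each of them the S-component is accepting too, so the product for L(R) \ L(S) (R-component accepting, S-component rejecting) has no reachable accepting pair and the difference is empty.
Hence every string in L(R) is also in L(S).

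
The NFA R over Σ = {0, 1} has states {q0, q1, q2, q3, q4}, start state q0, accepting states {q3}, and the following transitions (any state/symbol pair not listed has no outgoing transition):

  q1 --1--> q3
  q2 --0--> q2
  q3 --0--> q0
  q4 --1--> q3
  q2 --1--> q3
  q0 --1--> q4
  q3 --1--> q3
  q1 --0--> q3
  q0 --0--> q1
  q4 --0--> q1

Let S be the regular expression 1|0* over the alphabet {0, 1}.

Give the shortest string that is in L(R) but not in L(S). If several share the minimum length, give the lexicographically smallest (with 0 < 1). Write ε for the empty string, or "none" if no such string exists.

01

The string 01 is accepted by R but not by S.
No shorter string lies in the difference, and 01 is the lexicographically first length-2 string in L(R) \ L(S).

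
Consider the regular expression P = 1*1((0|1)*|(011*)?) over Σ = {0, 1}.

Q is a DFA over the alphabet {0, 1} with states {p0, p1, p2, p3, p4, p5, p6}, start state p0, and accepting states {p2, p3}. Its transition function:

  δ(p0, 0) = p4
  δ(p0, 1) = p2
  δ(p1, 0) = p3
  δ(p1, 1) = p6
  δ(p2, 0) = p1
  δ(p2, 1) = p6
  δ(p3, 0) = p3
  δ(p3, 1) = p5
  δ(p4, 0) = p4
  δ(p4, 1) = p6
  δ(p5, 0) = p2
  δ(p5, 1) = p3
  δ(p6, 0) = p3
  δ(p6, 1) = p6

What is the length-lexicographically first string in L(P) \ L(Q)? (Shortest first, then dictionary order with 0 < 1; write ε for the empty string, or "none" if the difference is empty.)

The string 10 is accepted by P but not by Q.
No shorter string lies in the difference, and 10 is the lexicographically first length-2 string in L(P) \ L(Q).

10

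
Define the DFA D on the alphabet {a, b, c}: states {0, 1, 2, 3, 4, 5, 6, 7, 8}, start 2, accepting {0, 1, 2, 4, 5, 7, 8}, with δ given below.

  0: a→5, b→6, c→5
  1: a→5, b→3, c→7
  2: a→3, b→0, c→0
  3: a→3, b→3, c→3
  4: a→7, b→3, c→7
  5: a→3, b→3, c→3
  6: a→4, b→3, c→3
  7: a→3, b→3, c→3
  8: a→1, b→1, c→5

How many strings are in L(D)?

13

The useful subgraph on states {0, 2, 4, 5, 6, 7} is acyclic, so L(D) is finite; the longest accepting path visits 5 useful states, giving maximum string length 4.
Counting accepting paths from 2 by length: 1 of length 0, 2 of length 1, 4 of length 2, 2 of length 3, 4 of length 4. Total 13.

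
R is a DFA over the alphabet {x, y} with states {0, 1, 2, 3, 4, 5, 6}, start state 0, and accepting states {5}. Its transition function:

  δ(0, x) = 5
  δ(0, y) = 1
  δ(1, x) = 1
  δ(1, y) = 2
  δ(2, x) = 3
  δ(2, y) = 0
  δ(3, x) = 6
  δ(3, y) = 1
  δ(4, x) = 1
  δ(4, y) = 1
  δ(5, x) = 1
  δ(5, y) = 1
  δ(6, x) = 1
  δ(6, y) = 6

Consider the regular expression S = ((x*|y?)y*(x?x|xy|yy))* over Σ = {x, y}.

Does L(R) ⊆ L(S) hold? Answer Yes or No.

Converting the expression S to a DFA (subset construction, then merging equivalent states) gives the minimal DFA with states {s0, s1, s2}, start state s0, accepting states {s0, s1} and transitions s0: x→s1, y→s2; s1: x→s1, y→s1; s2: x→s1, y→s1.
Exploring the product automaton R × S from the start pair (0, s0), following both machines on each input symbol, reaches 8 state pairs: (0, s0), (5, s1), (1, s2), (1, s1), (2, s1), (3, s1), (0, s1), (6, s1).
R accepts in {5} and S accepts in {s0, s1}. The reachable pairs whose R-component is accepting are (5, s1); in each of them the S-component is accepting too, so the product for L(R) \ L(S) (R-component accepting, S-component rejecting) has no reachable accepting pair and the difference is empty.
Hence every string in L(R) is also in L(S).

Yes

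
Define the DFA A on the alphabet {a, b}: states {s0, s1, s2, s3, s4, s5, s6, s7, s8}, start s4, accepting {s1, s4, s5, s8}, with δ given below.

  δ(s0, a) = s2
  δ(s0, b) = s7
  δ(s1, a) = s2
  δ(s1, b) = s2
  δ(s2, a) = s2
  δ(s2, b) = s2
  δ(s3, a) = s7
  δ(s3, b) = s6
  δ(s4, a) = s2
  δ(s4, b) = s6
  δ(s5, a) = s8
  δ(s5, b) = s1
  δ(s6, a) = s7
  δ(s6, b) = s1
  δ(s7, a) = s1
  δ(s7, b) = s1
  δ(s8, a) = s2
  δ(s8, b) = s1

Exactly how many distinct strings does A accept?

The useful subgraph on states {s1, s4, s6, s7} is acyclic, so L(A) is finite; the longest accepting path visits 4 useful states, giving maximum string length 3.
Counting accepting paths from s4 by length: 1 of length 0, 1 of length 2, 2 of length 3. Total 4.

4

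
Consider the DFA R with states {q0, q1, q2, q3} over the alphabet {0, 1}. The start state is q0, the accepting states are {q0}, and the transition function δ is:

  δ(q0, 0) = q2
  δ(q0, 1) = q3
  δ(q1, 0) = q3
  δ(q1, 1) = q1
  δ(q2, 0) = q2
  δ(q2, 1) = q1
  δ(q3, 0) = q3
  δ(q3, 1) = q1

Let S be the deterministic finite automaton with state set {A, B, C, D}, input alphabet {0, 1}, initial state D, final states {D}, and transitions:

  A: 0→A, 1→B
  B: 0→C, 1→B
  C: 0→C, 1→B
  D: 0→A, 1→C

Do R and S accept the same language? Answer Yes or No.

Yes

Exploring the product automaton R × S from the start pair (q0, D), following both machines on each input symbol, reaches 4 state pairs: (q0, D), (q2, A), (q3, C), (q1, B).
R accepts in {q0} and S accepts in {D}. In every reachable pair the two components are either both accepting — (q0, D) — or both non-accepting, so no string is accepted by exactly one of the machines: L(R) \ L(S) and L(S) \ L(R) are both empty.
Hence every string is accepted by R iff it is accepted by S, and the two languages coincide.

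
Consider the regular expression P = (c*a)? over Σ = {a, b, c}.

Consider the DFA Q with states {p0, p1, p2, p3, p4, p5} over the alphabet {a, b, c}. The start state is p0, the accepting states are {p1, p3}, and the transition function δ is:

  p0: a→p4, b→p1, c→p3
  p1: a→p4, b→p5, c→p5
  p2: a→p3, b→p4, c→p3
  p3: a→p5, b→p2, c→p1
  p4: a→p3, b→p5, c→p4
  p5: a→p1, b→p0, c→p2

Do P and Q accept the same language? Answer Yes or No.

The empty string ε is accepted by P but rejected by Q.
So L(P) ≠ L(Q).

No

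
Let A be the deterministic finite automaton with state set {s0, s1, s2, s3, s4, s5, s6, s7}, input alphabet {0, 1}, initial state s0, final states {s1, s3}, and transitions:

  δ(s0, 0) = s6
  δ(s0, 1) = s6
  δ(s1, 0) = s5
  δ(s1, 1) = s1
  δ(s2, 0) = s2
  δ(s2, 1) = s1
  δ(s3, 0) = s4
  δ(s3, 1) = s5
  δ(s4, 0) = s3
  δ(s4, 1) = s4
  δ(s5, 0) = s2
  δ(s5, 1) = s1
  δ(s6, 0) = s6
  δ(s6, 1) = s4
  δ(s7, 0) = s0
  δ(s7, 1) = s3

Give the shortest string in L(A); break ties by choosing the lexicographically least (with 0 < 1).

A breadth-first search from s0 reaches an accepting state first via the path s0 → s6 → s4 → s3 on input 010.
No string of length < 3 is accepted (BFS exhausts all shorter strings without reaching an accepting state), and 010 is the lexicographically least accepting string of length 3.

010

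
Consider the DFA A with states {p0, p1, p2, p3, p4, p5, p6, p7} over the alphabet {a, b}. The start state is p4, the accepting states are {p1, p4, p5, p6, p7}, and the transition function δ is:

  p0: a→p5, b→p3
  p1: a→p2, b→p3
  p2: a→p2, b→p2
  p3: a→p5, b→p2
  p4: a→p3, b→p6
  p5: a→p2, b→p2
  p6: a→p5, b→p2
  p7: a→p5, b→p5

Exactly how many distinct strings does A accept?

The useful subgraph on states {p3, p4, p5, p6} is acyclic, so L(A) is finite; the longest accepting path visits 3 useful states, giving maximum string length 2.
Counting accepting paths from p4 by length: 1 of length 0, 1 of length 1, 2 of length 2. Total 4.

4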